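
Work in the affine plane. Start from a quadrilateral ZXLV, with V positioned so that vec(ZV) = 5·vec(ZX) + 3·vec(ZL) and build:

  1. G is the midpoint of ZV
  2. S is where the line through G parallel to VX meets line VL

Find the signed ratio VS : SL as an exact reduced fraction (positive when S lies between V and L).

VS:SL = 3/11

Assign Z = (0, 0), X = (1, 0), L = (0, 1), V = (5, 3) — the answer is frame-independent, so this choice is without loss of generality.
1. G is the midpoint of ZV ⇒ G = (5/2, 3/2)
2. S is where the line through G parallel to VX meets line VL ⇒ S = (55/14, 18/7)
S = V + t·(L−V) with t = 3/14, so VS:SL = t:(1−t) = 3/14:11/14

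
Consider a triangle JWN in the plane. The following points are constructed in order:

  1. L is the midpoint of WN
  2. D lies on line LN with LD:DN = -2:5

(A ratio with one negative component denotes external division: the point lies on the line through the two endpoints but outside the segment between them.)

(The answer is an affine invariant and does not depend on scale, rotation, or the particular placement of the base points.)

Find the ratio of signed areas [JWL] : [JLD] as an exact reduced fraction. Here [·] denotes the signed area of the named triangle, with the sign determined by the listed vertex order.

[JWL]:[JLD] = -3/2

Work in coordinates with J = (0, 0), W = (1, 0), N = (0, 1).
1. L is the midpoint of WN ⇒ L = (1/2, 1/2)
2. D lies on line LN with LD:DN = -2:5 ⇒ D = (5/6, 1/6)
2·[JWL] = 1/2, 2·[JLD] = -1/3
[JWL]:[JLD] = 1/2:-1/3 = -3/2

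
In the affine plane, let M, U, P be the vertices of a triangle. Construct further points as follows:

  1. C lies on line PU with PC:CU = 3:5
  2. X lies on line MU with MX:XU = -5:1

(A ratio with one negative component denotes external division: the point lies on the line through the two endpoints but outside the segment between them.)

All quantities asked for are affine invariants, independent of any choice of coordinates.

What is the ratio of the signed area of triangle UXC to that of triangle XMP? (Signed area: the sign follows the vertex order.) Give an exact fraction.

Set M = (0, 0), U = (1, 0), P = (0, 1); any affine frame gives the same invariant.
1. C lies on line PU with PC:CU = 3:5 ⇒ C = (3/8, 5/8)
2. X lies on line MU with MX:XU = -5:1 ⇒ X = (5/4, 0)
2·[UXC] = 5/32, 2·[XMP] = -5/4
[UXC]:[XMP] = 5/32:-5/4 = -1/8

[UXC]:[XMP] = -1/8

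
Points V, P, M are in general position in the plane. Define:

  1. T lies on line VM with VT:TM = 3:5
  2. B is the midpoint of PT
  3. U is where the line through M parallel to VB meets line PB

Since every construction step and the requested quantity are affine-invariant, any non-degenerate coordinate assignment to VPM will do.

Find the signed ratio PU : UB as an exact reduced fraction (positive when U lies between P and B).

PU:UB = -11/8

Assign V = (0, 0), P = (1, 0), M = (0, 1) — the answer is frame-independent, so this choice is without loss of generality.
1. T lies on line VM with VT:TM = 3:5 ⇒ T = (0, 3/8)
2. B is the midpoint of PT ⇒ B = (1/2, 3/16)
3. U is where the line through M parallel to VB meets line PB ⇒ U = (-5/6, 11/16)
U = P + t·(B−P) with t = 11/3, so PU:UB = t:(1−t) = 11/3:-8/3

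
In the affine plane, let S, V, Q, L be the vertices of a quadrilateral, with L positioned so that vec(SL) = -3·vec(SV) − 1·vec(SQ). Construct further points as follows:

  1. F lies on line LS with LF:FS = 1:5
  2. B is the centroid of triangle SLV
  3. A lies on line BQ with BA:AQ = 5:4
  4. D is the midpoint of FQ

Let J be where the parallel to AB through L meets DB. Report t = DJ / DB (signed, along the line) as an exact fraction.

t = -29/19

Choose coordinates S = (0, 0), V = (1, 0), Q = (0, 1), L = (-3, -1).
1. F lies on line LS with LF:FS = 1:5 ⇒ F = (-5/2, -5/6)
2. B is the centroid of triangle SLV ⇒ B = (-2/3, -1/3)
3. A lies on line BQ with BA:AQ = 5:4 ⇒ A = (-8/27, 11/27)
4. D is the midpoint of FQ ⇒ D = (-5/4, 1/12)
through L parallel to AB: direction (-10/27, -20/27); meets DB at J = (-122/57, 41/57)
J = D + t·(B−D) with t = -29/19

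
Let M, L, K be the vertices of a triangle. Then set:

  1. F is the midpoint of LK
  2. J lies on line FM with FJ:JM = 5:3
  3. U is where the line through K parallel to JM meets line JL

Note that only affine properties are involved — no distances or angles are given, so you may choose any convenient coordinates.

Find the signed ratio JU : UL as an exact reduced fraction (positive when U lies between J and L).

Assign M = (0, 0), L = (1, 0), K = (0, 1) — the answer is frame-independent, so this choice is without loss of generality.
1. F is the midpoint of LK ⇒ F = (1/2, 1/2)
2. J lies on line FM with FJ:JM = 5:3 ⇒ J = (3/16, 3/16)
3. U is where the line through K parallel to JM meets line JL ⇒ U = (-5/8, 3/8)
U = J + t·(L−J) with t = -1, so JU:UL = t:(1−t) = -1:2

JU:UL = -1/2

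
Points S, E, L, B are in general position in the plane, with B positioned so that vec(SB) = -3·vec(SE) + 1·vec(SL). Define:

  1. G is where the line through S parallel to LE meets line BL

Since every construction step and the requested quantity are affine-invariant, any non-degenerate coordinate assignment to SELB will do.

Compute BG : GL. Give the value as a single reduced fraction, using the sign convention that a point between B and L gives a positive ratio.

Choose coordinates S = (0, 0), E = (1, 0), L = (0, 1), B = (-3, 1).
1. G is where the line through S parallel to LE meets line BL ⇒ G = (-1, 1)
G = B + t·(L−B) with t = 2/3, so BG:GL = t:(1−t) = 2/3:1/3

BG:GL = 2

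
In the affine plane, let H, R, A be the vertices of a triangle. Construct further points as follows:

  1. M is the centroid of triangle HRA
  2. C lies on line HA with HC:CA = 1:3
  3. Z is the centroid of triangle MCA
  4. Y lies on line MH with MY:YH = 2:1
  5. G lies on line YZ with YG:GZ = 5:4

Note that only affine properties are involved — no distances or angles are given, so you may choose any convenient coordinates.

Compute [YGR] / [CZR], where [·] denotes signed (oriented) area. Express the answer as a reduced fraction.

[YGR]:[CZR] = 200/297

Set H = (0, 0), R = (1, 0), A = (0, 1); any affine frame gives the same invariant.
1. M is the centroid of triangle HRA ⇒ M = (1/3, 1/3)
2. C lies on line HA with HC:CA = 1:3 ⇒ C = (0, 1/4)
3. Z is the centroid of triangle MCA ⇒ Z = (1/9, 19/36)
4. Y lies on line MH with MY:YH = 2:1 ⇒ Y = (1/9, 1/9)
5. G lies on line YZ with YG:GZ = 5:4 ⇒ G = (1/9, 37/108)
2·[YGR] = -50/243, 2·[CZR] = -11/36
[YGR]:[CZR] = -50/243:-11/36 = 200/297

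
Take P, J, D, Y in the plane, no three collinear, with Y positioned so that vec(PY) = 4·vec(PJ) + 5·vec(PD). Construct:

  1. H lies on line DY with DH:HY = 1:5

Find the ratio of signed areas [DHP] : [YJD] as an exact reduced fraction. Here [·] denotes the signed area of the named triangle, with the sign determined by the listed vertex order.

[DHP]:[YJD] = 1/12

Work in coordinates with P = (0, 0), J = (1, 0), D = (0, 1), Y = (4, 5).
1. H lies on line DY with DH:HY = 1:5 ⇒ H = (2/3, 5/3)
2·[DHP] = -2/3, 2·[YJD] = -8
[DHP]:[YJD] = -2/3:-8 = 1/12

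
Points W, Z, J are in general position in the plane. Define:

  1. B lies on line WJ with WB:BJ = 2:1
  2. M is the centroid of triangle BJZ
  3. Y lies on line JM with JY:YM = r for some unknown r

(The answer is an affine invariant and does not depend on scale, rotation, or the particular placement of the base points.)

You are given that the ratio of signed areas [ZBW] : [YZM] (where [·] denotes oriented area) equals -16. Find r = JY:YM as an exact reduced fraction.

Choose coordinates W = (0, 0), Z = (1, 0), J = (0, 1).
1. B lies on line WJ with WB:BJ = 2:1 ⇒ B = (0, 2/3)
2. M is the centroid of triangle BJZ ⇒ M = (1/3, 5/9)
3. With JY:YM = r, write λ = r/(r+1) so Y = J + λ·(M−J); Y is affine-linear in λ
Every point depending on Y is an affine combination of Y and λ-independent points, so each such coordinate is linear in λ; the λ² term in each signed area is a multiple of (M−J)×(M−J) = 0, so 2·[ZBW] and 2·[YZM] are each linear in λ. Evaluating at λ=0 and λ=1:
  2·[ZBW] = 2/3,   2·[YZM] = 1/9·λ − 1/9
So [ZBW]:[YZM] = (2/3) / (1/9·λ − 1/9). Setting this equal to -16:
  2/3 = -16·(1/9·λ − 1/9)  ⇒  λ = 5/8
Then r = λ/(1−λ) = (5/8)/(3/8) = 5/3. Check: with r = 5/3, Y = (5/24, 13/18) and [ZBW]:[YZM] = -16 as required.

r = 5/3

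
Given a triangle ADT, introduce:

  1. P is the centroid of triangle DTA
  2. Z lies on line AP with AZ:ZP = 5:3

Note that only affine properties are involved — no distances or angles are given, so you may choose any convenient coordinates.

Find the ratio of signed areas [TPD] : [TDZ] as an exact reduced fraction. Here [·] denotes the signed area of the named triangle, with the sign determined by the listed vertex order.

Set A = (0, 0), D = (1, 0), T = (0, 1); any affine frame gives the same invariant.
1. P is the centroid of triangle DTA ⇒ P = (1/3, 1/3)
2. Z lies on line AP with AZ:ZP = 5:3 ⇒ Z = (5/24, 5/24)
2·[TPD] = 1/3, 2·[TDZ] = -7/12
[TPD]:[TDZ] = 1/3:-7/12 = -4/7

[TPD]:[TDZ] = -4/7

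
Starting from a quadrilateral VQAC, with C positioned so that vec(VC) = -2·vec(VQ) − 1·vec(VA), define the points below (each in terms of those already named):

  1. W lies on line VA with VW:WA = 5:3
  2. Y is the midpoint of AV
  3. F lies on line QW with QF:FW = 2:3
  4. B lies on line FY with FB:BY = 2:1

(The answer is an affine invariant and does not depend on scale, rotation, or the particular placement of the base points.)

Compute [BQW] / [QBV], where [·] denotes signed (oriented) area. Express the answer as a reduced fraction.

[BQW]:[QBV] = 1/5

Work in coordinates with V = (0, 0), Q = (1, 0), A = (0, 1), C = (-2, -1).
1. W lies on line VA with VW:WA = 5:3 ⇒ W = (0, 5/8)
2. Y is the midpoint of AV ⇒ Y = (0, 1/2)
3. F lies on line QW with QF:FW = 2:3 ⇒ F = (3/5, 1/4)
4. B lies on line FY with FB:BY = 2:1 ⇒ B = (1/5, 5/12)
2·[BQW] = 1/12, 2·[QBV] = 5/12
[BQW]:[QBV] = 1/12:5/12 = 1/5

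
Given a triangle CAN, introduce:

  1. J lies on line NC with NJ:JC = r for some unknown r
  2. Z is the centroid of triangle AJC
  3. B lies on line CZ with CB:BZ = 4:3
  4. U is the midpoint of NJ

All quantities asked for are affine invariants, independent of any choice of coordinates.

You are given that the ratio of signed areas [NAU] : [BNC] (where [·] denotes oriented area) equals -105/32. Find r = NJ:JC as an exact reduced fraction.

r = -5

Assign C = (0, 0), A = (1, 0), N = (0, 1) — the answer is frame-independent, so this choice is without loss of generality.
1. With NJ:JC = r, write λ = r/(r+1) so J = N + λ·(C−N); J is affine-linear in λ
2. Z is the centroid of triangle AJC ⇒ Z is an affine combination of earlier points and hence also affine-linear in λ
3. B lies on line CZ with CB:BZ = 4:3 ⇒ B is an affine combination of earlier points and hence also affine-linear in λ
4. U is the midpoint of NJ ⇒ U is an affine combination of earlier points and hence also affine-linear in λ
Every point depending on J is an affine combination of J and λ-independent points, so each such coordinate is linear in λ; the λ² term in each signed area is a multiple of (C−N)×(C−N) = 0, so 2·[NAU] and 2·[BNC] are each linear in λ. Evaluating at λ=0 and λ=1:
  2·[NAU] = -1/2·λ,   2·[BNC] = 4/21
So [NAU]:[BNC] = (-1/2·λ) / (4/21). Setting this equal to -105/32:
  -1/2·λ = -105/32·(4/21)  ⇒  λ = 5/4
Then r = λ/(1−λ) = (5/4)/(-1/4) = -5. Check: with r = -5, J = (0, -1/4) and [NAU]:[BNC] = -105/32 as required.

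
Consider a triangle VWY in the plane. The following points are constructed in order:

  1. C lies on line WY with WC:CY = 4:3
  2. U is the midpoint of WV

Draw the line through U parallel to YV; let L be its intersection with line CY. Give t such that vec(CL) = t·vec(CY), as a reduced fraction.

t = -1/6

Set V = (0, 0), W = (1, 0), Y = (0, 1); any affine frame gives the same invariant.
1. C lies on line WY with WC:CY = 4:3 ⇒ C = (3/7, 4/7)
2. U is the midpoint of WV ⇒ U = (1/2, 0)
through U parallel to YV: direction (0, -1); meets CY at L = (1/2, 1/2)
L = C + t·(Y−C) with t = -1/6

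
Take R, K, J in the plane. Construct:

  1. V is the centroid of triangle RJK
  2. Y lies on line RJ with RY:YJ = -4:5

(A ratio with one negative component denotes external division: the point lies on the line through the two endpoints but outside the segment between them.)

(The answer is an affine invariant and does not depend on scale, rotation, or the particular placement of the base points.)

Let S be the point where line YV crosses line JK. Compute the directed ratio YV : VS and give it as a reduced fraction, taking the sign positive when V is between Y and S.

YV:VS = 14

Set R = (0, 0), K = (1, 0), J = (0, 1); any affine frame gives the same invariant.
1. V is the centroid of triangle RJK ⇒ V = (1/3, 1/3)
2. Y lies on line RJ with RY:YJ = -4:5 ⇒ Y = (0, -4)
line YV meets JK at S = (5/14, 9/14)
V = Y + t·(S−Y) with t = 14/15, so YV:VS = 14/15:1/15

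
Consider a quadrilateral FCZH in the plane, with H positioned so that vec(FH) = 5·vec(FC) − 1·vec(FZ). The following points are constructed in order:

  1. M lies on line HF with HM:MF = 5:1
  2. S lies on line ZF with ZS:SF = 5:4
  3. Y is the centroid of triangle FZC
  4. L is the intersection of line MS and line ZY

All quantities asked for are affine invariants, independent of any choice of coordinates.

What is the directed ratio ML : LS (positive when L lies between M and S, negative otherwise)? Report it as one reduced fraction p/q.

Assign F = (0, 0), C = (1, 0), Z = (0, 1), H = (5, -1) — the answer is frame-independent, so this choice is without loss of generality.
1. M lies on line HF with HM:MF = 5:1 ⇒ M = (5/6, -1/6)
2. S lies on line ZF with ZS:SF = 5:4 ⇒ S = (0, 4/9)
3. Y is the centroid of triangle FZC ⇒ Y = (1/3, 1/3)
4. L is the intersection of line MS and line ZY ⇒ L = (25/57, 7/57)
L = M + t·(S−M) with t = 9/19, so ML:LS = t:(1−t) = 9/19:10/19

ML:LS = 9/10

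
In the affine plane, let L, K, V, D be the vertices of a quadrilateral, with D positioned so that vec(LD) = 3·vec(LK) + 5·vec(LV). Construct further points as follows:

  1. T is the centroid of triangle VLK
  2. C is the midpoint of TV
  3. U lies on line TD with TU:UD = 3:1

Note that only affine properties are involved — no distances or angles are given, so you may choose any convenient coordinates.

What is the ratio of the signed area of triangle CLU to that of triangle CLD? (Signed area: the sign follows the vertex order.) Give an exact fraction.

[CLU]:[CLD] = 11/14

Choose coordinates L = (0, 0), K = (1, 0), V = (0, 1), D = (3, 5).
1. T is the centroid of triangle VLK ⇒ T = (1/3, 1/3)
2. C is the midpoint of TV ⇒ C = (1/6, 2/3)
3. U lies on line TD with TU:UD = 3:1 ⇒ U = (7/3, 23/6)
2·[CLU] = 11/12, 2·[CLD] = 7/6
[CLU]:[CLD] = 11/12:7/6 = 11/14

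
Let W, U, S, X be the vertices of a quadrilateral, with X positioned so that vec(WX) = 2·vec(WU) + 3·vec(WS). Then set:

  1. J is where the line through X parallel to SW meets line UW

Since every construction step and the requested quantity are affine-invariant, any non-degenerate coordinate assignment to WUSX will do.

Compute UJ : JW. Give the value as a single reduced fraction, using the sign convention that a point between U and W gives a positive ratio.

Assign W = (0, 0), U = (1, 0), S = (0, 1), X = (2, 3) — the answer is frame-independent, so this choice is without loss of generality.
1. J is where the line through X parallel to SW meets line UW ⇒ J = (2, 0)
J = U + t·(W−U) with t = -1, so UJ:JW = t:(1−t) = -1:2

UJ:JW = -1/2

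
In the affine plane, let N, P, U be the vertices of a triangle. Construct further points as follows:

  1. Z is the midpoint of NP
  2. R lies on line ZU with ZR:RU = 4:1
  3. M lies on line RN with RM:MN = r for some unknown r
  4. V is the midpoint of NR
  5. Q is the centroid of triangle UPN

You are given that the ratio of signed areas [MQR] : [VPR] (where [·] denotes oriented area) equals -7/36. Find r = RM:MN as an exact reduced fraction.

r = -1/4

Work in coordinates with N = (0, 0), P = (1, 0), U = (0, 1).
1. Z is the midpoint of NP ⇒ Z = (1/2, 0)
2. R lies on line ZU with ZR:RU = 4:1 ⇒ R = (1/10, 4/5)
3. With RM:MN = r, write λ = r/(r+1) so M = R + λ·(N−R); M is affine-linear in λ
4. V is the midpoint of NR ⇒ V = (1/20, 2/5)
5. Q is the centroid of triangle UPN ⇒ Q = (1/3, 1/3)
Every point depending on M is an affine combination of M and λ-independent points, so each such coordinate is linear in λ; the λ² term in each signed area is a multiple of (N−R)×(N−R) = 0, so 2·[MQR] and 2·[VPR] are each linear in λ. Evaluating at λ=0 and λ=1:
  2·[MQR] = 7/30·λ,   2·[VPR] = 2/5
So [MQR]:[VPR] = (7/30·λ) / (2/5). Setting this equal to -7/36:
  7/30·λ = -7/36·(2/5)  ⇒  λ = -1/3
Then r = λ/(1−λ) = (-1/3)/(4/3) = -1/4. Check: with r = -1/4, M = (2/15, 16/15) and [MQR]:[VPR] = -7/36 as required.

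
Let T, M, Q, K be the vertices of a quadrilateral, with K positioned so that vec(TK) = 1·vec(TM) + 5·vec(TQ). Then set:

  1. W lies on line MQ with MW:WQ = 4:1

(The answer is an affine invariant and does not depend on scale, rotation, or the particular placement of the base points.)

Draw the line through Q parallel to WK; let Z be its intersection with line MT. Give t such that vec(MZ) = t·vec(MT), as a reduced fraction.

Work in coordinates with T = (0, 0), M = (1, 0), Q = (0, 1), K = (1, 5).
1. W lies on line MQ with MW:WQ = 4:1 ⇒ W = (1/5, 4/5)
through Q parallel to WK: direction (4/5, 21/5); meets MT at Z = (-4/21, 0)
Z = M + t·(T−M) with t = 25/21

t = 25/21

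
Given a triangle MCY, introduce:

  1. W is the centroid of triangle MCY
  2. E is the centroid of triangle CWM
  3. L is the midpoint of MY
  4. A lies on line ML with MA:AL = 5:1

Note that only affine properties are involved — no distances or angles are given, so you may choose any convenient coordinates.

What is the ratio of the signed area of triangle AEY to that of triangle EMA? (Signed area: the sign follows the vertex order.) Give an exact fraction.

Choose coordinates M = (0, 0), C = (1, 0), Y = (0, 1).
1. W is the centroid of triangle MCY ⇒ W = (1/3, 1/3)
2. E is the centroid of triangle CWM ⇒ E = (4/9, 1/9)
3. L is the midpoint of MY ⇒ L = (0, 1/2)
4. A lies on line ML with MA:AL = 5:1 ⇒ A = (0, 5/12)
2·[AEY] = 7/27, 2·[EMA] = -5/27
[AEY]:[EMA] = 7/27:-5/27 = -7/5

[AEY]:[EMA] = -7/5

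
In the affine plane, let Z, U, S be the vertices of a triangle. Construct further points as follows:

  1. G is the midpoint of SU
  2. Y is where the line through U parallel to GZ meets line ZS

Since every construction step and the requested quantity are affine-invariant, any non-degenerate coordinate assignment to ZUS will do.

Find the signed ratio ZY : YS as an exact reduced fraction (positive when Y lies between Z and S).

ZY:YS = -1/2

Assign Z = (0, 0), U = (1, 0), S = (0, 1) — the answer is frame-independent, so this choice is without loss of generality.
1. G is the midpoint of SU ⇒ G = (1/2, 1/2)
2. Y is where the line through U parallel to GZ meets line ZS ⇒ Y = (0, -1)
Y = Z + t·(S−Z) with t = -1, so ZY:YS = t:(1−t) = -1:2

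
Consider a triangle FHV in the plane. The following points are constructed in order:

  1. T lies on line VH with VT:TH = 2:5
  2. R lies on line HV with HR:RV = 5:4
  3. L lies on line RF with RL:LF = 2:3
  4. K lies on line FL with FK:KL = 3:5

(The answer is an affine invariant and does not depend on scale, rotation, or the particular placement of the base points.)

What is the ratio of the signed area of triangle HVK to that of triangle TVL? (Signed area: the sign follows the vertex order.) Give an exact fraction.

[HVK]:[TVL] = 217/32

Set F = (0, 0), H = (1, 0), V = (0, 1); any affine frame gives the same invariant.
1. T lies on line VH with VT:TH = 2:5 ⇒ T = (2/7, 5/7)
2. R lies on line HV with HR:RV = 5:4 ⇒ R = (4/9, 5/9)
3. L lies on line RF with RL:LF = 2:3 ⇒ L = (4/15, 1/3)
4. K lies on line FL with FK:KL = 3:5 ⇒ K = (1/10, 1/8)
2·[HVK] = 31/40, 2·[TVL] = 4/35
[HVK]:[TVL] = 31/40:4/35 = 217/32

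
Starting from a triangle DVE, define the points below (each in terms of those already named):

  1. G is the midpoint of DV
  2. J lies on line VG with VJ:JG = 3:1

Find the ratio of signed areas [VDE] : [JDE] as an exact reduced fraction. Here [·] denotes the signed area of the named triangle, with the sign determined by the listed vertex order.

Work in coordinates with D = (0, 0), V = (1, 0), E = (0, 1).
1. G is the midpoint of DV ⇒ G = (1/2, 0)
2. J lies on line VG with VJ:JG = 3:1 ⇒ J = (5/8, 0)
2·[VDE] = -1, 2·[JDE] = -5/8
[VDE]:[JDE] = -1:-5/8 = 8/5

[VDE]:[JDE] = 8/5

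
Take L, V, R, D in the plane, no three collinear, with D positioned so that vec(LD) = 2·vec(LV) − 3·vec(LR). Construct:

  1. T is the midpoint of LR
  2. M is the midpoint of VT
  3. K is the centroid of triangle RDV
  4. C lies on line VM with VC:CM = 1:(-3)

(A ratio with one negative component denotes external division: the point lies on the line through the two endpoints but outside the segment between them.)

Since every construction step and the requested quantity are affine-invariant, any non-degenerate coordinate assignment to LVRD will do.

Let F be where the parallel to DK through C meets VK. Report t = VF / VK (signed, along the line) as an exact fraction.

t = -11/16

Work in coordinates with L = (0, 0), V = (1, 0), R = (0, 1), D = (2, -3).
1. T is the midpoint of LR ⇒ T = (0, 1/2)
2. M is the midpoint of VT ⇒ M = (1/2, 1/4)
3. K is the centroid of triangle RDV ⇒ K = (1, -2/3)
4. C lies on line VM with VC:CM = 1:(-3) ⇒ C = (5/4, -1/8)
through C parallel to DK: direction (-1, 7/3); meets VK at F = (1, 11/24)
F = V + t·(K−V) with t = -11/16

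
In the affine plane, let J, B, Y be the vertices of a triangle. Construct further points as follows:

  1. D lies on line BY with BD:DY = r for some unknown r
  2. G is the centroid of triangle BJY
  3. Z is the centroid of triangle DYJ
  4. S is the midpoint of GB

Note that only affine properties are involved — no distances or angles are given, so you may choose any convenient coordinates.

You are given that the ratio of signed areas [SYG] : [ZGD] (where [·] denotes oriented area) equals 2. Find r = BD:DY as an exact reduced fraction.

Assign J = (0, 0), B = (1, 0), Y = (0, 1) — the answer is frame-independent, so this choice is without loss of generality.
1. With BD:DY = r, write λ = r/(r+1) so D = B + λ·(Y−B); D is affine-linear in λ
2. G is the centroid of triangle BJY ⇒ G = (1/3, 1/3)
3. Z is the centroid of triangle DYJ ⇒ Z is an affine combination of earlier points and hence also affine-linear in λ
4. S is the midpoint of GB ⇒ S = (2/3, 1/6)
Every point depending on D is an affine combination of D and λ-independent points, so each such coordinate is linear in λ; the λ² term in each signed area is a multiple of (Y−B)×(Y−B) = 0, so 2·[SYG] and 2·[ZGD] are each linear in λ. Evaluating at λ=0 and λ=1:
  2·[SYG] = 1/6,   2·[ZGD] = 1/9·λ
So [SYG]:[ZGD] = (1/6) / (1/9·λ). Setting this equal to 2:
  1/6 = 2·(1/9·λ)  ⇒  λ = 3/4
Then r = λ/(1−λ) = (3/4)/(1/4) = 3. Check: with r = 3, D = (1/4, 3/4) and [SYG]:[ZGD] = 2 as required.

r = 3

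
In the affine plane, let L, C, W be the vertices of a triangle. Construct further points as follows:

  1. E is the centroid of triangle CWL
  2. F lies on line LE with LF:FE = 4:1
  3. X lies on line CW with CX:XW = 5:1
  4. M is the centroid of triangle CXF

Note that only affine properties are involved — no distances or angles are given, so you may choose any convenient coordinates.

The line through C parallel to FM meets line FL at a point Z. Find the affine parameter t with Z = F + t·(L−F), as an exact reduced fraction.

Set L = (0, 0), C = (1, 0), W = (0, 1); any affine frame gives the same invariant.
1. E is the centroid of triangle CWL ⇒ E = (1/3, 1/3)
2. F lies on line LE with LF:FE = 4:1 ⇒ F = (4/15, 4/15)
3. X lies on line CW with CX:XW = 5:1 ⇒ X = (1/6, 5/6)
4. M is the centroid of triangle CXF ⇒ M = (43/90, 11/30)
through C parallel to FM: direction (19/90, 1/10); meets FL at Z = (-9/10, -9/10)
Z = F + t·(L−F) with t = 35/8

t = 35/8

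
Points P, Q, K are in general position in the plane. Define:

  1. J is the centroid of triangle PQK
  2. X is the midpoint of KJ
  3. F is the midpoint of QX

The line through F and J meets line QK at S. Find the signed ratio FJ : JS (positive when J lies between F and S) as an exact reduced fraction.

FJ:JS = -3/4

Work in coordinates with P = (0, 0), Q = (1, 0), K = (0, 1).
1. J is the centroid of triangle PQK ⇒ J = (1/3, 1/3)
2. X is the midpoint of KJ ⇒ X = (1/6, 2/3)
3. F is the midpoint of QX ⇒ F = (7/12, 1/3)
line FJ meets QK at S = (2/3, 1/3)
J = F + t·(S−F) with t = -3, so FJ:JS = -3:4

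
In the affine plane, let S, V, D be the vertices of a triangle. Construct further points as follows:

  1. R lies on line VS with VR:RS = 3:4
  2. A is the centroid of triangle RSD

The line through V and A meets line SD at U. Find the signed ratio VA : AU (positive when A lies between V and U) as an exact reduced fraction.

Choose coordinates S = (0, 0), V = (1, 0), D = (0, 1).
1. R lies on line VS with VR:RS = 3:4 ⇒ R = (4/7, 0)
2. A is the centroid of triangle RSD ⇒ A = (4/21, 1/3)
line VA meets SD at U = (0, 7/17)
A = V + t·(U−V) with t = 17/21, so VA:AU = 17/21:4/21

VA:AU = 17/4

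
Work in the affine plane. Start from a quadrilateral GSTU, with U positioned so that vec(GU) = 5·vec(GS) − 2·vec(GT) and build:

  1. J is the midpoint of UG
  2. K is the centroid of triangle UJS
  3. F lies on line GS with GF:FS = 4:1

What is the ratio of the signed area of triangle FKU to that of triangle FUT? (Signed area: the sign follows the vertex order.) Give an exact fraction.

Choose coordinates G = (0, 0), S = (1, 0), T = (0, 1), U = (5, -2).
1. J is the midpoint of UG ⇒ J = (5/2, -1)
2. K is the centroid of triangle UJS ⇒ K = (17/6, -1)
3. F lies on line GS with GF:FS = 4:1 ⇒ F = (4/5, 0)
2·[FKU] = 2/15, 2·[FUT] = 13/5
[FKU]:[FUT] = 2/15:13/5 = 2/39

[FKU]:[FUT] = 2/39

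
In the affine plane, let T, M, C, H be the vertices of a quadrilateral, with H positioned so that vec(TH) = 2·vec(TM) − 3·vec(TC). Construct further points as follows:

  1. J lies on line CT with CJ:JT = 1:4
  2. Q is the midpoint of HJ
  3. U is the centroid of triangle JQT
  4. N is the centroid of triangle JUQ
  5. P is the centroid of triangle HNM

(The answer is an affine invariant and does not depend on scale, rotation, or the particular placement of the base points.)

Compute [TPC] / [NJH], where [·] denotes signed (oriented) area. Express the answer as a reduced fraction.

[TPC]:[NJH] = -155/24

Assign T = (0, 0), M = (1, 0), C = (0, 1), H = (2, -3) — the answer is frame-independent, so this choice is without loss of generality.
1. J lies on line CT with CJ:JT = 1:4 ⇒ J = (0, 4/5)
2. Q is the midpoint of HJ ⇒ Q = (1, -11/10)
3. U is the centroid of triangle JQT ⇒ U = (1/3, -1/10)
4. N is the centroid of triangle JUQ ⇒ N = (4/9, -2/15)
5. P is the centroid of triangle HNM ⇒ P = (31/27, -47/45)
2·[TPC] = 31/27, 2·[NJH] = -8/45
[TPC]:[NJH] = 31/27:-8/45 = -155/24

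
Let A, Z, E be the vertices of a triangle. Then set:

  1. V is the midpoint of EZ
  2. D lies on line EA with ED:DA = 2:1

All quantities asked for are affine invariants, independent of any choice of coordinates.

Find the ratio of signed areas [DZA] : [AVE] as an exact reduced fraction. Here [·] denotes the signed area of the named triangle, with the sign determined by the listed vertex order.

Set A = (0, 0), Z = (1, 0), E = (0, 1); any affine frame gives the same invariant.
1. V is the midpoint of EZ ⇒ V = (1/2, 1/2)
2. D lies on line EA with ED:DA = 2:1 ⇒ D = (0, 1/3)
2·[DZA] = -1/3, 2·[AVE] = 1/2
[DZA]:[AVE] = -1/3:1/2 = -2/3

[DZA]:[AVE] = -2/3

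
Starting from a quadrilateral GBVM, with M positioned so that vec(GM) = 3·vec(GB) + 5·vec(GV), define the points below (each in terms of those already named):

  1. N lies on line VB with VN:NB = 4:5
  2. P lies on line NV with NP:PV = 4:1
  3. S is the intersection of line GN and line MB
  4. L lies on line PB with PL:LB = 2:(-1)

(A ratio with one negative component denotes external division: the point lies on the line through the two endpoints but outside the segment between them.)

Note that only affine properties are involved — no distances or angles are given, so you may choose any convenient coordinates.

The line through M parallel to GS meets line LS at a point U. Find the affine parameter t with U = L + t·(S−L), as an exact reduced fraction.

Set G = (0, 0), B = (1, 0), V = (0, 1), M = (3, 5); any affine frame gives the same invariant.
1. N lies on line VB with VN:NB = 4:5 ⇒ N = (4/9, 5/9)
2. P lies on line NV with NP:PV = 4:1 ⇒ P = (4/45, 41/45)
3. S is the intersection of line GN and line MB ⇒ S = (2, 5/2)
4. L lies on line PB with PL:LB = 2:(-1) ⇒ L = (86/45, -41/45)
through M parallel to GS: direction (2, 5/2); meets LS at U = (604/297, 4505/1188)
U = L + t·(S−L) with t = 91/66

t = 91/66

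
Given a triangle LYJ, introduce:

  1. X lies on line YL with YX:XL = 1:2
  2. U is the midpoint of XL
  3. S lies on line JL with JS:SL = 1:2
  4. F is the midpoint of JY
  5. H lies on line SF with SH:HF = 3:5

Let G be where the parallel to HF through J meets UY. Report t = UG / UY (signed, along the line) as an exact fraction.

t = 4

Set L = (0, 0), Y = (1, 0), J = (0, 1); any affine frame gives the same invariant.
1. X lies on line YL with YX:XL = 1:2 ⇒ X = (2/3, 0)
2. U is the midpoint of XL ⇒ U = (1/3, 0)
3. S lies on line JL with JS:SL = 1:2 ⇒ S = (0, 2/3)
4. F is the midpoint of JY ⇒ F = (1/2, 1/2)
5. H lies on line SF with SH:HF = 3:5 ⇒ H = (3/16, 29/48)
through J parallel to HF: direction (5/16, -5/48); meets UY at G = (3, 0)
G = U + t·(Y−U) with t = 4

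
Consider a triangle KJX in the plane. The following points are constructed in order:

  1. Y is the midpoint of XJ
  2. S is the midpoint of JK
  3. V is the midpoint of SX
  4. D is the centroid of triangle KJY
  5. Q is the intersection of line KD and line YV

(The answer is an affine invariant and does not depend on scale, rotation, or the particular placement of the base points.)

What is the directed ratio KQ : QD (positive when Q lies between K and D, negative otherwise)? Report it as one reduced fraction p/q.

Work in coordinates with K = (0, 0), J = (1, 0), X = (0, 1).
1. Y is the midpoint of XJ ⇒ Y = (1/2, 1/2)
2. S is the midpoint of JK ⇒ S = (1/2, 0)
3. V is the midpoint of SX ⇒ V = (1/4, 1/2)
4. D is the centroid of triangle KJY ⇒ D = (1/2, 1/6)
5. Q is the intersection of line KD and line YV ⇒ Q = (3/2, 1/2)
Q = K + t·(D−K) with t = 3, so KQ:QD = t:(1−t) = 3:-2

KQ:QD = -3/2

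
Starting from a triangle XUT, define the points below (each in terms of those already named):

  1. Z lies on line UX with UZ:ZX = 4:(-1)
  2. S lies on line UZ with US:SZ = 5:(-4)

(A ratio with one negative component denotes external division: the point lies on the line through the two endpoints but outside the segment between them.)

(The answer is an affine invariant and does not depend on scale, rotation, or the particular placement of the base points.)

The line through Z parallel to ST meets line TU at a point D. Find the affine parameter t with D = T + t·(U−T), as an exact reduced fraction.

Set X = (0, 0), U = (1, 0), T = (0, 1); any affine frame gives the same invariant.
1. Z lies on line UX with UZ:ZX = 4:(-1) ⇒ Z = (-1/3, 0)
2. S lies on line UZ with US:SZ = 5:(-4) ⇒ S = (-17/3, 0)
through Z parallel to ST: direction (17/3, 1); meets TU at D = (4/5, 1/5)
D = T + t·(U−T) with t = 4/5

t = 4/5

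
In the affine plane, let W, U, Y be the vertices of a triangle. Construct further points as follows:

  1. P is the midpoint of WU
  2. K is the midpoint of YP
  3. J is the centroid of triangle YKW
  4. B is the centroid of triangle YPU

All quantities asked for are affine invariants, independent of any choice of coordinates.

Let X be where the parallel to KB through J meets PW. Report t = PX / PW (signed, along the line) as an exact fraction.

t = -2/3

Choose coordinates W = (0, 0), U = (1, 0), Y = (0, 1).
1. P is the midpoint of WU ⇒ P = (1/2, 0)
2. K is the midpoint of YP ⇒ K = (1/4, 1/2)
3. J is the centroid of triangle YKW ⇒ J = (1/12, 1/2)
4. B is the centroid of triangle YPU ⇒ B = (1/2, 1/3)
through J parallel to KB: direction (1/4, -1/6); meets PW at X = (5/6, 0)
X = P + t·(W−P) with t = -2/3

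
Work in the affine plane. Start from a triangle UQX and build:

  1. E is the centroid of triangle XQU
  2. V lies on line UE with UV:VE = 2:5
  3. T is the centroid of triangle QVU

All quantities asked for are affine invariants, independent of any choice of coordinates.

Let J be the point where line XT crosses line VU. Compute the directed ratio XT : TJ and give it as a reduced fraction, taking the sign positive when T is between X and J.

XT:TJ = -4

Set U = (0, 0), Q = (1, 0), X = (0, 1); any affine frame gives the same invariant.
1. E is the centroid of triangle XQU ⇒ E = (1/3, 1/3)
2. V lies on line UE with UV:VE = 2:5 ⇒ V = (2/21, 2/21)
3. T is the centroid of triangle QVU ⇒ T = (23/63, 2/63)
line XT meets VU at J = (23/84, 23/84)
T = X + t·(J−X) with t = 4/3, so XT:TJ = 4/3:-1/3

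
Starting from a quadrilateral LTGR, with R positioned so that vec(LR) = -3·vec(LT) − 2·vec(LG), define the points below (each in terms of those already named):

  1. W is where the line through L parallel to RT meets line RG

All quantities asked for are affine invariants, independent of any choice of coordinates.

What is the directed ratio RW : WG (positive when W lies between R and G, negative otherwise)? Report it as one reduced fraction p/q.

RW:WG = 1/2

Work in coordinates with L = (0, 0), T = (1, 0), G = (0, 1), R = (-3, -2).
1. W is where the line through L parallel to RT meets line RG ⇒ W = (-2, -1)
W = R + t·(G−R) with t = 1/3, so RW:WG = t:(1−t) = 1/3:2/3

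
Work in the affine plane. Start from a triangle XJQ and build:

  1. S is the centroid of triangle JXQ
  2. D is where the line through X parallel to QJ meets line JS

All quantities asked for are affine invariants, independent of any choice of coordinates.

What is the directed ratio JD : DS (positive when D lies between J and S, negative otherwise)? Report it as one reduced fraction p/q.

Set X = (0, 0), J = (1, 0), Q = (0, 1); any affine frame gives the same invariant.
1. S is the centroid of triangle JXQ ⇒ S = (1/3, 1/3)
2. D is where the line through X parallel to QJ meets line JS ⇒ D = (-1, 1)
D = J + t·(S−J) with t = 3, so JD:DS = t:(1−t) = 3:-2

JD:DS = -3/2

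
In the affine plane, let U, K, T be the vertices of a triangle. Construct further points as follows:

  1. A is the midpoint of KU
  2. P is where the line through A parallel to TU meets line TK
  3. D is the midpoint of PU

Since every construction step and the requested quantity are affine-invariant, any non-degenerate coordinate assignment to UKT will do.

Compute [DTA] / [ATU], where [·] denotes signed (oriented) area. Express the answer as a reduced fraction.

Work in coordinates with U = (0, 0), K = (1, 0), T = (0, 1).
1. A is the midpoint of KU ⇒ A = (1/2, 0)
2. P is where the line through A parallel to TU meets line TK ⇒ P = (1/2, 1/2)
3. D is the midpoint of PU ⇒ D = (1/4, 1/4)
2·[DTA] = -1/8, 2·[ATU] = 1/2
[DTA]:[ATU] = -1/8:1/2 = -1/4

[DTA]:[ATU] = -1/4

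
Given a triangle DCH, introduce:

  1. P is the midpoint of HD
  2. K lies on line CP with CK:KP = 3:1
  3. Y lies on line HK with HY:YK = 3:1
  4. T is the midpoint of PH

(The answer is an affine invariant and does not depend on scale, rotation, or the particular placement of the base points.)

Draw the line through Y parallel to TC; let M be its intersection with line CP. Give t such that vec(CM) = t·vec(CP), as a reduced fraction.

t = 5/16

Set D = (0, 0), C = (1, 0), H = (0, 1); any affine frame gives the same invariant.
1. P is the midpoint of HD ⇒ P = (0, 1/2)
2. K lies on line CP with CK:KP = 3:1 ⇒ K = (1/4, 3/8)
3. Y lies on line HK with HY:YK = 3:1 ⇒ Y = (3/16, 17/32)
4. T is the midpoint of PH ⇒ T = (0, 3/4)
through Y parallel to TC: direction (1, -3/4); meets CP at M = (11/16, 5/32)
M = C + t·(P−C) with t = 5/16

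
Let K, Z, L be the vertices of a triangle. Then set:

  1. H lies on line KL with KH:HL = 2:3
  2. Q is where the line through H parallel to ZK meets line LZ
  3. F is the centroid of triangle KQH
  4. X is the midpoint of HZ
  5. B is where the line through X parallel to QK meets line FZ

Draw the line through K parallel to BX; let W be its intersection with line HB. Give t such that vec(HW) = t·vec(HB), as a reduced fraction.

t = 3/4

Choose coordinates K = (0, 0), Z = (1, 0), L = (0, 1).
1. H lies on line KL with KH:HL = 2:3 ⇒ H = (0, 2/5)
2. Q is where the line through H parallel to ZK meets line LZ ⇒ Q = (3/5, 2/5)
3. F is the centroid of triangle KQH ⇒ F = (1/5, 4/15)
4. X is the midpoint of HZ ⇒ X = (1/2, 1/5)
5. B is where the line through X parallel to QK meets line FZ ⇒ B = (7/15, 8/45)
through K parallel to BX: direction (1/30, 1/45); meets HB at W = (7/20, 7/30)
W = H + t·(B−H) with t = 3/4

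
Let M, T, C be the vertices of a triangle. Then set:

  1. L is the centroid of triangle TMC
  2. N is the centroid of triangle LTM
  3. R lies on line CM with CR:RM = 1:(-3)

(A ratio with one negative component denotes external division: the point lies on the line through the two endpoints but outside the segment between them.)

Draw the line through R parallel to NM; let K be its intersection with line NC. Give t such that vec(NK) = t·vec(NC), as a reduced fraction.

t = 3/2

Choose coordinates M = (0, 0), T = (1, 0), C = (0, 1).
1. L is the centroid of triangle TMC ⇒ L = (1/3, 1/3)
2. N is the centroid of triangle LTM ⇒ N = (4/9, 1/9)
3. R lies on line CM with CR:RM = 1:(-3) ⇒ R = (0, 3/2)
through R parallel to NM: direction (-4/9, -1/9); meets NC at K = (-2/9, 13/9)
K = N + t·(C−N) with t = 3/2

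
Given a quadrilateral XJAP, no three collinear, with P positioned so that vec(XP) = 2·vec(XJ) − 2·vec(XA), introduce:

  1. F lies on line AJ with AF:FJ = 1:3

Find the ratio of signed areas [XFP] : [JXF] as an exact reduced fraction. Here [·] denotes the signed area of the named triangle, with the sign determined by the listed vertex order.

Work in coordinates with X = (0, 0), J = (1, 0), A = (0, 1), P = (2, -2).
1. F lies on line AJ with AF:FJ = 1:3 ⇒ F = (1/4, 3/4)
2·[XFP] = -2, 2·[JXF] = -3/4
[XFP]:[JXF] = -2:-3/4 = 8/3

[XFP]:[JXF] = 8/3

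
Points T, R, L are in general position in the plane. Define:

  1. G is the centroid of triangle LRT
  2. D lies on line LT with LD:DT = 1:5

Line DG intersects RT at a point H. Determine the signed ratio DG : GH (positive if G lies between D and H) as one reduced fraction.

DG:GH = 3/2

Set T = (0, 0), R = (1, 0), L = (0, 1); any affine frame gives the same invariant.
1. G is the centroid of triangle LRT ⇒ G = (1/3, 1/3)
2. D lies on line LT with LD:DT = 1:5 ⇒ D = (0, 5/6)
line DG meets RT at H = (5/9, 0)
G = D + t·(H−D) with t = 3/5, so DG:GH = 3/5:2/5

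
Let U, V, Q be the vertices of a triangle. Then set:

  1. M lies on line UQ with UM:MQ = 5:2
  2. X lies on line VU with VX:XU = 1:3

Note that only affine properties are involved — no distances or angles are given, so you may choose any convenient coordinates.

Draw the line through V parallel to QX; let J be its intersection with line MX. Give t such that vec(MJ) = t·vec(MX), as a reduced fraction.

Work in coordinates with U = (0, 0), V = (1, 0), Q = (0, 1).
1. M lies on line UQ with UM:MQ = 5:2 ⇒ M = (0, 5/7)
2. X lies on line VU with VX:XU = 1:3 ⇒ X = (3/4, 0)
through V parallel to QX: direction (3/4, -1); meets MX at J = (13/8, -5/6)
J = M + t·(X−M) with t = 13/6

t = 13/6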